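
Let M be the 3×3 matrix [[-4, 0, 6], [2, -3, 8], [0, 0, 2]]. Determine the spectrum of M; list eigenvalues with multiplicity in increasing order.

-4, -3, 2

Characteristic polynomial: p(λ) = λ^3 + 5λ^2 - 2λ - 24 = (λ - 2)(λ + 3)(λ + 4).
Roots (with multiplicity): -4, -3, 2.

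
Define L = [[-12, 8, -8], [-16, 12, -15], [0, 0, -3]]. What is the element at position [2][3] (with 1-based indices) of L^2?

-7

Characteristic polynomial: r^3 + 3r^2 - 16r - 48 = (r - 4)(r + 3)(r + 4), so the eigenvalues are -4, -3, 4.
r=4: eigenvector (-1, -2, 0).
r=-4: eigenvector (1, 1, 0).
r=-3: eigenvector (0, 1, 1).
P = [[-1, 1, 0], [-2, 1, 1], [0, 0, 1]], D = diag(4, -4, -3), P⁻¹ = [[1, -1, 1], [2, -1, 1], [0, 0, 1]].
L² = P·diag(16, 16, 9)·P⁻¹ = [[16, 0, 0], [0, 16, -7], [0, 0, 9]].
The requested entry is -7.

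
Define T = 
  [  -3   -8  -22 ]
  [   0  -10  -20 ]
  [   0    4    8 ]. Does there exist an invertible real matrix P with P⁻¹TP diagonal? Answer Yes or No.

Characteristic polynomial: p(s) = s^3 + 5s^2 + 6s = s(s + 2)(s + 3).
All 3 eigenvalues are distinct, so T is diagonalizable.

Yes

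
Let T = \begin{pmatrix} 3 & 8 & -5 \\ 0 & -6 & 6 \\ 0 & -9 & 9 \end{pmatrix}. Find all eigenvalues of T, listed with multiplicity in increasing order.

0, 3, 3

Characteristic polynomial: p(s) = s^3 - 6s^2 + 9s = s(s - 3)^2.
Roots (with multiplicity): 0, 3, 3.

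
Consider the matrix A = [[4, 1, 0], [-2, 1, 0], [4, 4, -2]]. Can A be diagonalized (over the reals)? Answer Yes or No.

Yes

Characteristic polynomial: p(λ) = λ^3 - 3λ^2 - 4λ + 12 = (λ - 3)(λ - 2)(λ + 2).
All 3 eigenvalues are distinct, so A is diagonalizable.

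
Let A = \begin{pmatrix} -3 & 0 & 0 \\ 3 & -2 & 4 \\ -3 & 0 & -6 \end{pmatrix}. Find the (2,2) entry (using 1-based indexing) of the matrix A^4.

Characteristic polynomial: μ^3 + 11μ^2 + 36μ + 36 = (μ + 2)(μ + 3)(μ + 6), so the eigenvalues are -6, -3, -2.
μ=-6: eigenvector (0, 1, -1).
μ=-3: eigenvector (1, 1, -1).
μ=-2: eigenvector (0, 1, 0).
P = [[0, 1, 0], [1, 1, 1], [-1, -1, 0]], D = diag(-6, -3, -2), P⁻¹ = [[-1, 0, -1], [1, 0, 0], [0, 1, 1]].
A⁴ = P·diag(1296, 81, 16)·P⁻¹ = [[81, 0, 0], [-1215, 16, -1280], [1215, 0, 1296]].
The requested entry is 16.

16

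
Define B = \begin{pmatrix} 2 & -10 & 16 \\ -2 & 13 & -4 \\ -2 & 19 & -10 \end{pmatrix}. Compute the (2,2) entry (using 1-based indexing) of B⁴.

Characteristic polynomial: λ^3 - 5λ^2 - 36λ + 180 = (λ - 6)(λ - 5)(λ + 6), so the eigenvalues are -6, 5, 6.
λ=6: eigenvector (-3, -2, -2).
λ=5: eigenvector (2, 1, 1).
λ=-6: eigenvector (-2, 0, 1).
P = [[-3, 2, -2], [-2, 1, 0], [-2, 1, 1]], D = diag(6, 5, -6), P⁻¹ = [[1, -4, 2], [2, -7, 4], [0, -1, 1]].
B⁴ = P·diag(1296, 625, 1296)·P⁻¹ = [[-1388, 9394, -5368], [-1342, 5993, -2684], [-1342, 4697, -1388]].
The requested entry is 5993.

5993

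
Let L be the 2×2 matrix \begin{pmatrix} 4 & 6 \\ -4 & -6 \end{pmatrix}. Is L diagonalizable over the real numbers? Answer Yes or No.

Yes

Characteristic polynomial: p(t) = t^2 + 2t = t(t + 2).
All 2 eigenvalues are distinct, so L is diagonalizable.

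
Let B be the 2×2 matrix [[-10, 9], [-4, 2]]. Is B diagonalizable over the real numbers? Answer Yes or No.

Characteristic polynomial: p(r) = r^2 + 8r + 16 = (r + 4)^2.
r = -4 has algebraic multiplicity 2; rank(B + 4I) = 1, so geometric multiplicity = 1.
Geometric multiplicity < algebraic multiplicity, so B is not diagonalizable.

No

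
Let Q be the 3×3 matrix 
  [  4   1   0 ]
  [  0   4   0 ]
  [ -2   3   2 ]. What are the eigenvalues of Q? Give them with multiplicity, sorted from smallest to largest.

2, 4, 4

Characteristic polynomial: p(λ) = λ^3 - 10λ^2 + 32λ - 32 = (λ - 4)^2(λ - 2).
Roots (with multiplicity): 2, 4, 4.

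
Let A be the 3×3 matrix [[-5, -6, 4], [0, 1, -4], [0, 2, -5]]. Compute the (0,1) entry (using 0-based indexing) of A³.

Characteristic polynomial: s^3 + 9s^2 + 23s + 15 = (s + 1)(s + 3)(s + 5), so the eigenvalues are -5, -3, -1.
s=-5: eigenvector (1, 0, 0).
s=-1: eigenvector (-2, 2, 1).
s=-3: eigenvector (-1, 1, 1).
P = [[1, -2, -1], [0, 2, 1], [0, 1, 1]], D = diag(-5, -1, -3), P⁻¹ = [[1, 1, 0], [0, 1, -1], [0, -1, 2]].
A³ = P·diag(-125, -1, -27)·P⁻¹ = [[-125, -150, 52], [0, 25, -52], [0, 26, -53]].
The requested entry is -150.

-150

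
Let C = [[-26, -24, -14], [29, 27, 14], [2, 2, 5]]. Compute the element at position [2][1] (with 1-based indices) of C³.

Characteristic polynomial: μ^3 - 6μ^2 - μ + 30 = (μ - 5)(μ - 3)(μ + 2), so the eigenvalues are -2, 3, 5.
μ=-2: eigenvector (1, -1, 0).
μ=3: eigenvector (-2, 3, -1).
μ=5: eigenvector (-2, 2, 1).
P = [[1, -2, -2], [-1, 3, 2], [0, -1, 1]], D = diag(-2, 3, 5), P⁻¹ = [[5, 4, 2], [1, 1, 0], [1, 1, 1]].
C³ = P·diag(-8, 27, 125)·P⁻¹ = [[-344, -336, -266], [371, 363, 266], [98, 98, 125]].
The requested entry is 371.

371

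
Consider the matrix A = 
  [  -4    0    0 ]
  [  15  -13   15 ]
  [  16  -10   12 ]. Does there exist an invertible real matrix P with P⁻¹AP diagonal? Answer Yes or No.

Characteristic polynomial: p(μ) = μ^3 + 5μ^2 - 2μ - 24 = (μ - 2)(μ + 3)(μ + 4).
All 3 eigenvalues are distinct, so A is diagonalizable.

Yes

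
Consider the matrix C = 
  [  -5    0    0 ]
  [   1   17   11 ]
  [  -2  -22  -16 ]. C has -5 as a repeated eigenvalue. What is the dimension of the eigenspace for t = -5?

C + 5I = [[0, 0, 0], [1, 22, 11], [-2, -22, -11]].
This matrix has rank 2, so its null space has dimension 3 − 2 = 1.

1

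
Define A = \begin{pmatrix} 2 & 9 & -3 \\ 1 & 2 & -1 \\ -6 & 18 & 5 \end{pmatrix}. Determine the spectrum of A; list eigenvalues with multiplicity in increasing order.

-1, 5, 5

Characteristic polynomial: p(r) = r^3 - 9r^2 + 15r + 25 = (r - 5)^2(r + 1).
Roots (with multiplicity): -1, 5, 5.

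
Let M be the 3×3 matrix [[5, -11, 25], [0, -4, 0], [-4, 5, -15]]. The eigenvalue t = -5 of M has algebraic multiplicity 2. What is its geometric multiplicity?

M + 5I = [[10, -11, 25], [0, 1, 0], [-4, 5, -10]].
This matrix has rank 2, so its null space has dimension 3 − 2 = 1.

1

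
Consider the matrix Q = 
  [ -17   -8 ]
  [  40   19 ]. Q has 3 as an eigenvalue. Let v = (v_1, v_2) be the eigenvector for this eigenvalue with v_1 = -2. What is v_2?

Q − 3I = [[-20, -8], [40, 16]].
Solving (Q − 3I)v = 0 gives the eigenspace spanned by (-2, 5).
With v_1 = -2, v = (-2, 5), so v_2 = 5.

5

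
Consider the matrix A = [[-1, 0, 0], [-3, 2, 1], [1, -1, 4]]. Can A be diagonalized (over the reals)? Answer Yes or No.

Characteristic polynomial: p(μ) = μ^3 - 5μ^2 + 3μ + 9 = (μ - 3)^2(μ + 1).
μ = 3 has algebraic multiplicity 2; rank(A − 3I) = 2, so geometric multiplicity = 1.
Geometric multiplicity < algebraic multiplicity, so A is not diagonalizable.

No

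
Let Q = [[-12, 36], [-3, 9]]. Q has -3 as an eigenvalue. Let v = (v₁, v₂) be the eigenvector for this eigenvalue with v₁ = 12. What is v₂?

3

Q + 3I = [[-9, 36], [-3, 12]].
Solving (Q + 3I)v = 0 gives the eigenspace spanned by (12, 3).
With v₁ = 12, v = (12, 3), so v₂ = 3.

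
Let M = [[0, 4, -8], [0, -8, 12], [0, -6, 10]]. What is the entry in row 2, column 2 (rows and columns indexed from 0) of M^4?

496

Characteristic polynomial: s^3 - 2s^2 - 8s = s(s - 4)(s + 2), so the eigenvalues are -2, 0, 4.
s=-2: eigenvector (0, -2, -1).
s=4: eigenvector (-1, 1, 1).
s=0: eigenvector (1, 0, 0).
P = [[0, -1, 1], [-2, 1, 0], [-1, 1, 0]], D = diag(-2, 4, 0), P⁻¹ = [[0, -1, 1], [0, -1, 2], [1, -1, 2]].
M⁴ = P·diag(16, 256, 0)·P⁻¹ = [[0, 256, -512], [0, -224, 480], [0, -240, 496]].
The requested entry is 496.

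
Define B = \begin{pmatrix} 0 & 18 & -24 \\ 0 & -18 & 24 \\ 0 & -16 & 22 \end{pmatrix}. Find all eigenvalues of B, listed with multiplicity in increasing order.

Characteristic polynomial: p(λ) = λ^3 - 4λ^2 - 12λ = λ(λ - 6)(λ + 2).
Roots (with multiplicity): -2, 0, 6.

-2, 0, 6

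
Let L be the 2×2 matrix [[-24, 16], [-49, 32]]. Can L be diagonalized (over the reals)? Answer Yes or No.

No

Characteristic polynomial: p(λ) = λ^2 - 8λ + 16 = (λ - 4)^2.
λ = 4 has algebraic multiplicity 2; rank(L − 4I) = 1, so geometric multiplicity = 1.
Geometric multiplicity < algebraic multiplicity, so L is not diagonalizable.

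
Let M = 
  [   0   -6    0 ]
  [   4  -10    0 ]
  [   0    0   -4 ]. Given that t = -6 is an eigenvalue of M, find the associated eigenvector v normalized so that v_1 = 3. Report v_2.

3

M + 6I = [[6, -6, 0], [4, -4, 0], [0, 0, 2]].
Solving (M + 6I)v = 0 gives the eigenspace spanned by (3, 3, 0).
With v_1 = 3, v = (3, 3, 0), so v_2 = 3.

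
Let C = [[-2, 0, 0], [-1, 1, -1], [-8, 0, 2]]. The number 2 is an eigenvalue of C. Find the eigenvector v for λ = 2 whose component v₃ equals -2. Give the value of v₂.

C − 2I = [[-4, 0, 0], [-1, -1, -1], [-8, 0, 0]].
Solving (C − 2I)v = 0 gives the eigenspace spanned by (0, 2, -2).
With v₃ = -2, v = (0, 2, -2), so v₂ = 2.

2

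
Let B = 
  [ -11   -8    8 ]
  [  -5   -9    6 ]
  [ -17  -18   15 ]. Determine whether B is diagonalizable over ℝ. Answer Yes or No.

Characteristic polynomial: p(s) = s^3 + 5s^2 + 3s - 9 = (s - 1)(s + 3)^2.
s = -3 has algebraic multiplicity 2; rank(B + 3I) = 2, so geometric multiplicity = 1.
Geometric multiplicity < algebraic multiplicity, so B is not diagonalizable.

No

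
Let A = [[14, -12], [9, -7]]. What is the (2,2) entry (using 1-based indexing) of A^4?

Characteristic polynomial: r^2 - 7r + 10 = (r - 5)(r - 2), so the eigenvalues are 2, 5.
r=5: eigenvector (4, 3).
r=2: eigenvector (1, 1).
P = [[4, 1], [3, 1]], D = diag(5, 2), P⁻¹ = [[1, -1], [-3, 4]].
A⁴ = P·diag(625, 16)·P⁻¹ = [[2452, -2436], [1827, -1811]].
The requested entry is -1811.

-1811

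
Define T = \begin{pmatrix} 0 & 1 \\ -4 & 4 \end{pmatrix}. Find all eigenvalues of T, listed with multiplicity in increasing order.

2, 2

Characteristic polynomial: p(λ) = λ^2 - 4λ + 4 = (λ - 2)^2.
Roots (with multiplicity): 2, 2.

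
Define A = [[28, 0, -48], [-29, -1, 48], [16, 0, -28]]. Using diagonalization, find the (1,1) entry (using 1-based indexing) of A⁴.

Characteristic polynomial: s^3 + s^2 - 16s - 16 = (s - 4)(s + 1)(s + 4), so the eigenvalues are -4, -1, 4.
s=-4: eigenvector (-3, 3, -2).
s=-1: eigenvector (0, 1, 0).
s=4: eigenvector (2, -2, 1).
P = [[-3, 0, 2], [3, 1, -2], [-2, 0, 1]], D = diag(-4, -1, 4), P⁻¹ = [[1, 0, -2], [1, 1, 0], [2, 0, -3]].
A⁴ = P·diag(256, 1, 256)·P⁻¹ = [[256, 0, 0], [-255, 1, 0], [0, 0, 256]].
The requested entry is 256.

256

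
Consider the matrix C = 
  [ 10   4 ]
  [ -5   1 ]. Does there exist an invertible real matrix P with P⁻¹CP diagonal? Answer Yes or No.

Characteristic polynomial: p(s) = s^2 - 11s + 30 = (s - 6)(s - 5).
All 2 eigenvalues are distinct, so C is diagonalizable.

Yes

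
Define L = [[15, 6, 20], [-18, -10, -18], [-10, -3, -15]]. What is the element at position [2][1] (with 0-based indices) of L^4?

255

Characteristic polynomial: μ^3 + 10μ^2 + 29μ + 20 = (μ + 1)(μ + 4)(μ + 5), so the eigenvalues are -5, -4, -1.
μ=-5: eigenvector (-1, 0, 1).
μ=-4: eigenvector (-2, 3, 1).
μ=-1: eigenvector (2, -2, -1).
P = [[-1, -2, 2], [0, 3, -2], [1, 1, -1]], D = diag(-5, -4, -1), P⁻¹ = [[1, 0, 2], [2, 1, 2], [3, 1, 3]].
L⁴ = P·diag(625, 256, 1)·P⁻¹ = [[-1643, -510, -2268], [1530, 766, 1530], [1134, 255, 1759]].
The requested entry is 255.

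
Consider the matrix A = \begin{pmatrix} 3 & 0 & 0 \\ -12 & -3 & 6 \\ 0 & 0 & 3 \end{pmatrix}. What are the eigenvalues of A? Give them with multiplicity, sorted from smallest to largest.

-3, 3, 3

Characteristic polynomial: p(r) = r^3 - 3r^2 - 9r + 27 = (r - 3)^2(r + 3).
Roots (with multiplicity): -3, 3, 3.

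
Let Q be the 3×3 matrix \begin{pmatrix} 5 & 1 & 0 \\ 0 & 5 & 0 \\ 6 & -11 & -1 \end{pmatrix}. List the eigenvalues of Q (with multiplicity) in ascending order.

-1, 5, 5

Characteristic polynomial: p(μ) = μ^3 - 9μ^2 + 15μ + 25 = (μ - 5)^2(μ + 1).
Roots (with multiplicity): -1, 5, 5.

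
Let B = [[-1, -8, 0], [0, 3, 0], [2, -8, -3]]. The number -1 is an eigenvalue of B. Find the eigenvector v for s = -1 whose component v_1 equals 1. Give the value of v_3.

B + 1I = [[0, -8, 0], [0, 4, 0], [2, -8, -2]].
Solving (B + 1I)v = 0 gives the eigenspace spanned by (1, 0, 1).
With v_1 = 1, v = (1, 0, 1), so v_3 = 1.

1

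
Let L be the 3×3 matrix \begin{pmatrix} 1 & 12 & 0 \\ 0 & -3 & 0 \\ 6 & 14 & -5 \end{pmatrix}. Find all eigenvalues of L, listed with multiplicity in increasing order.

Characteristic polynomial: p(s) = s^3 + 7s^2 + 7s - 15 = (s - 1)(s + 3)(s + 5).
Roots (with multiplicity): -5, -3, 1.

-5, -3, 1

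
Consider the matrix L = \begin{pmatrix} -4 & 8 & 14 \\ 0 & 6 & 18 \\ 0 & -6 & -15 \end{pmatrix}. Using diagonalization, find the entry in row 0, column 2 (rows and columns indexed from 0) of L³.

Characteristic polynomial: t^3 + 13t^2 + 54t + 72 = (t + 3)(t + 4)(t + 6), so the eigenvalues are -6, -4, -3.
t=-4: eigenvector (1, 0, 0).
t=-3: eigenvector (-2, -2, 1).
t=-6: eigenvector (-2, -3, 2).
P = [[1, -2, -2], [0, -2, -3], [0, 1, 2]], D = diag(-4, -3, -6), P⁻¹ = [[1, -2, -2], [0, -2, -3], [0, 1, 2]].
L³ = P·diag(-64, -27, -216)·P⁻¹ = [[-64, 452, 830], [0, 540, 1134], [0, -378, -783]].
The requested entry is 830.

830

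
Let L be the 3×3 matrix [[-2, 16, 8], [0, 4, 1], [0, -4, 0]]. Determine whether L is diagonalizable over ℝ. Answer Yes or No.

No

Characteristic polynomial: p(λ) = λ^3 - 2λ^2 - 4λ + 8 = (λ - 2)^2(λ + 2).
λ = 2 has algebraic multiplicity 2; rank(L − 2I) = 2, so geometric multiplicity = 1.
Geometric multiplicity < algebraic multiplicity, so L is not diagonalizable.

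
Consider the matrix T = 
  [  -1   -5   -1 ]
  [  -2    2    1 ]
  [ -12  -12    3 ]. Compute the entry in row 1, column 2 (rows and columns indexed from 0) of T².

7

Characteristic polynomial: μ^3 - 4μ^2 - 9μ + 36 = (μ - 4)(μ - 3)(μ + 3), so the eigenvalues are -3, 3, 4.
μ=-3: eigenvector (1, 0, 2).
μ=4: eigenvector (-1, 1, 0).
μ=3: eigenvector (1, -1, 1).
P = [[1, -1, 1], [0, 1, -1], [2, 0, 1]], D = diag(-3, 4, 3), P⁻¹ = [[1, 1, 0], [-2, -1, 1], [-2, -2, 1]].
T² = P·diag(9, 16, 9)·P⁻¹ = [[23, 7, -7], [-14, 2, 7], [0, 0, 9]].
The requested entry is 7.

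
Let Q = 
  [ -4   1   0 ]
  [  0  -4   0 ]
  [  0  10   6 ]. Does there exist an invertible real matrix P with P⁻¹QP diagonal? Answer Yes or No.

No

Characteristic polynomial: p(s) = s^3 + 2s^2 - 32s - 96 = (s - 6)(s + 4)^2.
s = -4 has algebraic multiplicity 2; rank(Q + 4I) = 2, so geometric multiplicity = 1.
Geometric multiplicity < algebraic multiplicity, so Q is not diagonalizable.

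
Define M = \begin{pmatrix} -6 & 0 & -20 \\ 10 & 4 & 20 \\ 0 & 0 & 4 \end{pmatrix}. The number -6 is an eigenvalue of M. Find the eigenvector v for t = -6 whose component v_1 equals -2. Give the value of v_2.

2

M + 6I = [[0, 0, -20], [10, 10, 20], [0, 0, 10]].
Solving (M + 6I)v = 0 gives the eigenspace spanned by (-2, 2, 0).
With v_1 = -2, v = (-2, 2, 0), so v_2 = 2.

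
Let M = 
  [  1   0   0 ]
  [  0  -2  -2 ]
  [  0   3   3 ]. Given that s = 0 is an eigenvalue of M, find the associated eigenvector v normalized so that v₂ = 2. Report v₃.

-2

M = [[1, 0, 0], [0, -2, -2], [0, 3, 3]].
Solving (M)v = 0 gives the eigenspace spanned by (0, 2, -2).
With v₂ = 2, v = (0, 2, -2), so v₃ = -2.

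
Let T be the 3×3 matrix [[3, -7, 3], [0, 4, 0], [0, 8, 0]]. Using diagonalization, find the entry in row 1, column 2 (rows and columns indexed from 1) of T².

-25

Characteristic polynomial: s^3 - 7s^2 + 12s = s(s - 4)(s - 3), so the eigenvalues are 0, 3, 4.
s=3: eigenvector (1, 0, 0).
s=4: eigenvector (-1, 1, 2).
s=0: eigenvector (-1, 0, 1).
P = [[1, -1, -1], [0, 1, 0], [0, 2, 1]], D = diag(3, 4, 0), P⁻¹ = [[1, -1, 1], [0, 1, 0], [0, -2, 1]].
T² = P·diag(9, 16, 0)·P⁻¹ = [[9, -25, 9], [0, 16, 0], [0, 32, 0]].
The requested entry is -25.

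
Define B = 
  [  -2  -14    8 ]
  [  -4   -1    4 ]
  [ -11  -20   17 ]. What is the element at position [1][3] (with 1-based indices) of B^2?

Characteristic polynomial: μ^3 - 14μ^2 + 63μ - 90 = (μ - 6)(μ - 5)(μ - 3), so the eigenvalues are 3, 5, 6.
μ=6: eigenvector (1, 0, 1).
μ=3: eigenvector (2, 1, 3).
μ=5: eigenvector (4, 2, 7).
P = [[1, 2, 4], [0, 1, 2], [1, 3, 7]], D = diag(6, 3, 5), P⁻¹ = [[1, -2, 0], [2, 3, -2], [-1, -1, 1]].
B² = P·diag(36, 9, 25)·P⁻¹ = [[-28, -118, 64], [-32, -23, 32], [-85, -166, 121]].
The requested entry is 64.

64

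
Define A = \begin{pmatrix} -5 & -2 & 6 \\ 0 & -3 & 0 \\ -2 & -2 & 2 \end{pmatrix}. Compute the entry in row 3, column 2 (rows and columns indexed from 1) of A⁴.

30

Characteristic polynomial: λ^3 + 6λ^2 + 11λ + 6 = (λ + 1)(λ + 2)(λ + 3), so the eigenvalues are -3, -2, -1.
λ=-1: eigenvector (-3, 0, -2).
λ=-3: eigenvector (-1, 1, 0).
λ=-2: eigenvector (2, 0, 1).
P = [[-3, -1, 2], [0, 1, 0], [-2, 0, 1]], D = diag(-1, -3, -2), P⁻¹ = [[1, 1, -2], [0, 1, 0], [2, 2, -3]].
A⁴ = P·diag(1, 81, 16)·P⁻¹ = [[61, -20, -90], [0, 81, 0], [30, 30, -44]].
The requested entry is 30.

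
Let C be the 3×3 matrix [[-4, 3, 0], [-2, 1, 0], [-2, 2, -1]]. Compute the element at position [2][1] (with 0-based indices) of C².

-6

Characteristic polynomial: λ^3 + 4λ^2 + 5λ + 2 = (λ + 1)^2(λ + 2), so the eigenvalues are -2, -1, -1.
λ=-2: eigenvector (3, 2, 2).
λ=-1: eigenvector (1, 1, 1).
λ=-1: eigenvector (1, 1, 0).
P = [[3, 1, 1], [2, 1, 1], [2, 1, 0]], D = diag(-2, -1, -1), P⁻¹ = [[1, -1, 0], [-2, 2, 1], [0, 1, -1]].
C² = P·diag(4, 1, 1)·P⁻¹ = [[10, -9, 0], [6, -5, 0], [6, -6, 1]].
The requested entry is -6.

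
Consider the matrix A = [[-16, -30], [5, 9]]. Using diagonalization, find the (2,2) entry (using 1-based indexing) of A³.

Characteristic polynomial: μ^2 + 7μ + 6 = (μ + 1)(μ + 6), so the eigenvalues are -6, -1.
μ=-1: eigenvector (2, -1).
μ=-6: eigenvector (3, -1).
P = [[2, 3], [-1, -1]], D = diag(-1, -6), P⁻¹ = [[-1, -3], [1, 2]].
A³ = P·diag(-1, -216)·P⁻¹ = [[-646, -1290], [215, 429]].
The requested entry is 429.

429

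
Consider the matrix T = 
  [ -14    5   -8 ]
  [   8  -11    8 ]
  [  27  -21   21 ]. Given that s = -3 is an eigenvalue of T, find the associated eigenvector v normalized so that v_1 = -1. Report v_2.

T + 3I = [[-11, 5, -8], [8, -8, 8], [27, -21, 24]].
Solving (T + 3I)v = 0 gives the eigenspace spanned by (-1, 1, 2).
With v_1 = -1, v = (-1, 1, 2), so v_2 = 1.

1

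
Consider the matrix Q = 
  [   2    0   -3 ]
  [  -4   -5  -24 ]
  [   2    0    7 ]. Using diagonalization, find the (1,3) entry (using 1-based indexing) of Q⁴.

Characteristic polynomial: t^3 - 4t^2 - 25t + 100 = (t - 5)(t - 4)(t + 5), so the eigenvalues are -5, 4, 5.
t=4: eigenvector (3, 4, -2).
t=-5: eigenvector (0, 1, 0).
t=5: eigenvector (-1, -2, 1).
P = [[3, 0, -1], [4, 1, -2], [-2, 0, 1]], D = diag(4, -5, 5), P⁻¹ = [[1, 0, 1], [0, 1, 2], [2, 0, 3]].
Q⁴ = P·diag(256, 625, 625)·P⁻¹ = [[-482, 0, -1107], [-1476, 625, -1476], [738, 0, 1363]].
The requested entry is -1107.

-1107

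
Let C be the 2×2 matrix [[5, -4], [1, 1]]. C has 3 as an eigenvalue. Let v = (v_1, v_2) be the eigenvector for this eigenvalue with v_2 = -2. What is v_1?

C − 3I = [[2, -4], [1, -2]].
Solving (C − 3I)v = 0 gives the eigenspace spanned by (-4, -2).
With v_2 = -2, v = (-4, -2), so v_1 = -4.

-4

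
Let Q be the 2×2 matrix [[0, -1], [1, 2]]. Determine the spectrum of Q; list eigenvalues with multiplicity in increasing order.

1, 1

Characteristic polynomial: p(λ) = λ^2 - 2λ + 1 = (λ - 1)^2.
Roots (with multiplicity): 1, 1.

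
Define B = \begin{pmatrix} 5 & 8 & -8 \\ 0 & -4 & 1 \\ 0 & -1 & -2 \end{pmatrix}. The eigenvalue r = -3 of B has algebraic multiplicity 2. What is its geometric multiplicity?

1

B + 3I = [[8, 8, -8], [0, -1, 1], [0, -1, 1]].
This matrix has rank 2, so its null space has dimension 3 − 2 = 1.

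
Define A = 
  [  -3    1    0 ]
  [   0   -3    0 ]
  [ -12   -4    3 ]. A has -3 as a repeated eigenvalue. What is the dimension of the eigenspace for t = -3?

A + 3I = [[0, 1, 0], [0, 0, 0], [-12, -4, 6]].
This matrix has rank 2, so its null space has dimension 3 − 2 = 1.

1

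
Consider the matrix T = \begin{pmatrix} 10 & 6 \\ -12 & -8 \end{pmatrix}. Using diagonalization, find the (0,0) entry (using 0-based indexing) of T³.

Characteristic polynomial: λ^2 - 2λ - 8 = (λ - 4)(λ + 2), so the eigenvalues are -2, 4.
λ=-2: eigenvector (-1, 2).
λ=4: eigenvector (-1, 1).
P = [[-1, -1], [2, 1]], D = diag(-2, 4), P⁻¹ = [[1, 1], [-2, -1]].
T³ = P·diag(-8, 64)·P⁻¹ = [[136, 72], [-144, -80]].
The requested entry is 136.

136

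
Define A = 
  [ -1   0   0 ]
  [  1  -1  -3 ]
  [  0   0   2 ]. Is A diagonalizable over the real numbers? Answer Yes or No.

Characteristic polynomial: p(t) = t^3 - 3t - 2 = (t - 2)(t + 1)^2.
t = -1 has algebraic multiplicity 2; rank(A + 1I) = 2, so geometric multiplicity = 1.
Geometric multiplicity < algebraic multiplicity, so A is not diagonalizable.

No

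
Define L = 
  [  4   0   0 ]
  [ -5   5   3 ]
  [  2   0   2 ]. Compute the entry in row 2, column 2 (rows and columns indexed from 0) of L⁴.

Characteristic polynomial: t^3 - 11t^2 + 38t - 40 = (t - 5)(t - 4)(t - 2), so the eigenvalues are 2, 4, 5.
t=2: eigenvector (0, -1, 1).
t=5: eigenvector (0, 1, 0).
t=4: eigenvector (1, 2, 1).
P = [[0, 0, 1], [-1, 1, 2], [1, 0, 1]], D = diag(2, 5, 4), P⁻¹ = [[-1, 0, 1], [-3, 1, 1], [1, 0, 0]].
L⁴ = P·diag(16, 625, 256)·P⁻¹ = [[256, 0, 0], [-1347, 625, 609], [240, 0, 16]].
The requested entry is 16.

16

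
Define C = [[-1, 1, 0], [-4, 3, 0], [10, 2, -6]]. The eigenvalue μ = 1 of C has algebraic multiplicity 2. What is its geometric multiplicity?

C − 1I = [[-2, 1, 0], [-4, 2, 0], [10, 2, -7]].
This matrix has rank 2, so its null space has dimension 3 − 2 = 1.

1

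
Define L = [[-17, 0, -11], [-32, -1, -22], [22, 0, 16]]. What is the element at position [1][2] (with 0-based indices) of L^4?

Characteristic polynomial: s^3 + 2s^2 - 29s - 30 = (s - 5)(s + 1)(s + 6), so the eigenvalues are -6, -1, 5.
s=-6: eigenvector (1, 2, -1).
s=-1: eigenvector (0, 1, 0).
s=5: eigenvector (1, 2, -2).
P = [[1, 0, 1], [2, 1, 2], [-1, 0, -2]], D = diag(-6, -1, 5), P⁻¹ = [[2, 0, 1], [-2, 1, 0], [-1, 0, -1]].
L⁴ = P·diag(1296, 1, 625)·P⁻¹ = [[1967, 0, 671], [3932, 1, 1342], [-1342, 0, -46]].
The requested entry is 1342.

1342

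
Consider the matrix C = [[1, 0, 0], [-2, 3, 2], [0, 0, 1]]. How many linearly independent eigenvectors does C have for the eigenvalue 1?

C − 1I = [[0, 0, 0], [-2, 2, 2], [0, 0, 0]].
This matrix has rank 1, so its null space has dimension 3 − 1 = 2.

2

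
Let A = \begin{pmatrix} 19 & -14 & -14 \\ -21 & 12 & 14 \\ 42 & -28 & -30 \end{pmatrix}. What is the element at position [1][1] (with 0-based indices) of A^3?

258

Characteristic polynomial: s^3 - s^2 - 16s - 20 = (s - 5)(s + 2)^2, so the eigenvalues are -2, -2, 5.
s=-2: eigenvector (2, -1, 4).
s=5: eigenvector (-1, 1, -2).
s=-2: eigenvector (2, -2, 5).
P = [[2, -1, 2], [-1, 1, -2], [4, -2, 5]], D = diag(-2, 5, -2), P⁻¹ = [[1, 1, 0], [-3, 2, 2], [-2, 0, 1]].
A³ = P·diag(-8, 125, -8)·P⁻¹ = [[391, -266, -266], [-399, 258, 266], [798, -532, -540]].
The requested entry is 258.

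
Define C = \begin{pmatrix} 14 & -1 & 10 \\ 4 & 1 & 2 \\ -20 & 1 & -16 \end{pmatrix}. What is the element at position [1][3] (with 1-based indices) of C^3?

Characteristic polynomial: λ^3 + λ^2 - 24λ + 36 = (λ - 3)(λ - 2)(λ + 6), so the eigenvalues are -6, 2, 3.
λ=3: eigenvector (1, 1, -1).
λ=-6: eigenvector (1, 0, -2).
λ=2: eigenvector (-1, -2, 1).
P = [[1, 1, -1], [1, 0, -2], [-1, -2, 1]], D = diag(3, -6, 2), P⁻¹ = [[4, -1, 2], [-1, 0, -1], [2, -1, 1]].
C³ = P·diag(27, -216, 8)·P⁻¹ = [[308, -19, 262], [76, -11, 38], [-524, 19, -478]].
The requested entry is 262.

262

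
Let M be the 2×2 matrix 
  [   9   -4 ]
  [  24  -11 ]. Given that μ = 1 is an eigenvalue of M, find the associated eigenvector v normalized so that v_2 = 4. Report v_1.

2

M − 1I = [[8, -4], [24, -12]].
Solving (M − 1I)v = 0 gives the eigenspace spanned by (2, 4).
With v_2 = 4, v = (2, 4), so v_1 = 2.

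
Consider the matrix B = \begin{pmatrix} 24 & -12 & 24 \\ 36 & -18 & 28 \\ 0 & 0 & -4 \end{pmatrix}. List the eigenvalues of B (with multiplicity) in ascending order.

Characteristic polynomial: p(r) = r^3 - 2r^2 - 24r = r(r - 6)(r + 4).
Roots (with multiplicity): -4, 0, 6.

-4, 0, 6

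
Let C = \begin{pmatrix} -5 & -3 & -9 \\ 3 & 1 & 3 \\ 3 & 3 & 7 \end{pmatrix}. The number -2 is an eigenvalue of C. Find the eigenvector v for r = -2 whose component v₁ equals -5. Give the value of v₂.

C + 2I = [[-3, -3, -9], [3, 3, 3], [3, 3, 9]].
Solving (C + 2I)v = 0 gives the eigenspace spanned by (-5, 5, 0).
With v₁ = -5, v = (-5, 5, 0), so v₂ = 5.

5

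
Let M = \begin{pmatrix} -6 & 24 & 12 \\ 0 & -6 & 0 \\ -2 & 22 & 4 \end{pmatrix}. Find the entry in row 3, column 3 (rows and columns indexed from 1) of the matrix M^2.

-8

Characteristic polynomial: r^3 + 8r^2 + 12r = r(r + 2)(r + 6), so the eigenvalues are -6, -2, 0.
r=-2: eigenvector (3, 0, 1).
r=-6: eigenvector (1, 1, -2).
r=0: eigenvector (2, 0, 1).
P = [[3, 1, 2], [0, 1, 0], [1, -2, 1]], D = diag(-2, -6, 0), P⁻¹ = [[1, -5, -2], [0, 1, 0], [-1, 7, 3]].
M² = P·diag(4, 36, 0)·P⁻¹ = [[12, -24, -24], [0, 36, 0], [4, -92, -8]].
The requested entry is -8.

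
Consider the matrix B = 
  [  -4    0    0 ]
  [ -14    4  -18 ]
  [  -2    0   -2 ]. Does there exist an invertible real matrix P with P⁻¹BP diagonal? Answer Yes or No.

Yes

Characteristic polynomial: p(t) = t^3 + 2t^2 - 16t - 32 = (t - 4)(t + 2)(t + 4).
All 3 eigenvalues are distinct, so B is diagonalizable.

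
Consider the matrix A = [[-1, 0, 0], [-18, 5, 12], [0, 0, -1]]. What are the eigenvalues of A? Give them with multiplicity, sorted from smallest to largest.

Characteristic polynomial: p(s) = s^3 - 3s^2 - 9s - 5 = (s - 5)(s + 1)^2.
Roots (with multiplicity): -1, -1, 5.

-1, -1, 5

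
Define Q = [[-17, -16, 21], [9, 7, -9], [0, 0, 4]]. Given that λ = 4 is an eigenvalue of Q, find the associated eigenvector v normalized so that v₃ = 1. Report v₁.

1

Q − 4I = [[-21, -16, 21], [9, 3, -9], [0, 0, 0]].
Solving (Q − 4I)v = 0 gives the eigenspace spanned by (1, 0, 1).
With v₃ = 1, v = (1, 0, 1), so v₁ = 1.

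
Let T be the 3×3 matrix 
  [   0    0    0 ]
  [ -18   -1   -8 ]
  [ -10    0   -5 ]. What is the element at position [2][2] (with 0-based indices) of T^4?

Characteristic polynomial: μ^3 + 6μ^2 + 5μ = μ(μ + 1)(μ + 5), so the eigenvalues are -5, -1, 0.
μ=0: eigenvector (1, -2, -2).
μ=-5: eigenvector (0, 2, 1).
μ=-1: eigenvector (0, 1, 0).
P = [[1, 0, 0], [-2, 2, 1], [-2, 1, 0]], D = diag(0, -5, -1), P⁻¹ = [[1, 0, 0], [2, 0, 1], [-2, 1, -2]].
T⁴ = P·diag(0, 625, 1)·P⁻¹ = [[0, 0, 0], [2498, 1, 1248], [1250, 0, 625]].
The requested entry is 625.

625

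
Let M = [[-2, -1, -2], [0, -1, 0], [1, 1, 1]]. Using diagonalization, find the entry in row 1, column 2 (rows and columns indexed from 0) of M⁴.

Characteristic polynomial: r^3 + 2r^2 + r = r(r + 1)^2, so the eigenvalues are -1, -1, 0.
r=-1: eigenvector (1, -1, 0).
r=-1: eigenvector (0, 2, -1).
r=0: eigenvector (-1, 0, 1).
P = [[1, 0, -1], [-1, 2, 0], [0, -1, 1]], D = diag(-1, -1, 0), P⁻¹ = [[2, 1, 2], [1, 1, 1], [1, 1, 2]].
M⁴ = P·diag(1, 1, 0)·P⁻¹ = [[2, 1, 2], [0, 1, 0], [-1, -1, -1]].
The requested entry is 0.

0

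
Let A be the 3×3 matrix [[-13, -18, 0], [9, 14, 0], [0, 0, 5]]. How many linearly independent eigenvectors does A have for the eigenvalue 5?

2

A − 5I = [[-18, -18, 0], [9, 9, 0], [0, 0, 0]].
This matrix has rank 1, so its null space has dimension 3 − 1 = 2.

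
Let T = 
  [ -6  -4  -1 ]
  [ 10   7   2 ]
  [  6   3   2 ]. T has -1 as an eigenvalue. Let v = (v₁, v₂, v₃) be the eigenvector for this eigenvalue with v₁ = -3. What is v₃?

T + 1I = [[-5, -4, -1], [10, 8, 2], [6, 3, 3]].
Solving (T + 1I)v = 0 gives the eigenspace spanned by (-3, 3, 3).
With v₁ = -3, v = (-3, 3, 3), so v₃ = 3.

3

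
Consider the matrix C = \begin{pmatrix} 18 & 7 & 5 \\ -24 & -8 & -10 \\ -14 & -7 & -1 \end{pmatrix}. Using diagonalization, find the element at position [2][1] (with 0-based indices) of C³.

Characteristic polynomial: s^3 - 9s^2 + 14s + 24 = (s - 6)(s - 4)(s + 1), so the eigenvalues are -1, 4, 6.
s=4: eigenvector (1, -2, 0).
s=6: eigenvector (1, -1, -1).
s=-1: eigenvector (-1, 2, 1).
P = [[1, 1, -1], [-2, -1, 2], [0, -1, 1]], D = diag(4, 6, -1), P⁻¹ = [[1, 0, 1], [2, 1, 0], [2, 1, 1]].
C³ = P·diag(64, 216, -1)·P⁻¹ = [[498, 217, 65], [-564, -218, -130], [-434, -217, -1]].
The requested entry is -217.

-217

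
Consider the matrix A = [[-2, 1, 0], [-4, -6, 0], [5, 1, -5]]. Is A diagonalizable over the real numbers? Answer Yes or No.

Characteristic polynomial: p(s) = s^3 + 13s^2 + 56s + 80 = (s + 4)^2(s + 5).
s = -4 has algebraic multiplicity 2; rank(A + 4I) = 2, so geometric multiplicity = 1.
Geometric multiplicity < algebraic multiplicity, so A is not diagonalizable.

No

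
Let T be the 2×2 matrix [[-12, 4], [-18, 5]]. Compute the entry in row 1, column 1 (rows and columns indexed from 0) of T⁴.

-1319

Characteristic polynomial: μ^2 + 7μ + 12 = (μ + 3)(μ + 4), so the eigenvalues are -4, -3.
μ=-3: eigenvector (4, 9).
μ=-4: eigenvector (-1, -2).
P = [[4, -1], [9, -2]], D = diag(-3, -4), P⁻¹ = [[-2, 1], [-9, 4]].
T⁴ = P·diag(81, 256)·P⁻¹ = [[1656, -700], [3150, -1319]].
The requested entry is -1319.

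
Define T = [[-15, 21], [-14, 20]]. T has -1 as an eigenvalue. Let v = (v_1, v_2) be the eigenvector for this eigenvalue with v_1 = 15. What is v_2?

10

T + 1I = [[-14, 21], [-14, 21]].
Solving (T + 1I)v = 0 gives the eigenspace spanned by (15, 10).
With v_1 = 15, v = (15, 10), so v_2 = 10.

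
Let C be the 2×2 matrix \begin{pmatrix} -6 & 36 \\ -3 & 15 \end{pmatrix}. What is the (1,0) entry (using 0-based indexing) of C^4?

Characteristic polynomial: μ^2 - 9μ + 18 = (μ - 6)(μ - 3), so the eigenvalues are 3, 6.
μ=3: eigenvector (4, 1).
μ=6: eigenvector (3, 1).
P = [[4, 3], [1, 1]], D = diag(3, 6), P⁻¹ = [[1, -3], [-1, 4]].
C⁴ = P·diag(81, 1296)·P⁻¹ = [[-3564, 14580], [-1215, 4941]].
The requested entry is -1215.

-1215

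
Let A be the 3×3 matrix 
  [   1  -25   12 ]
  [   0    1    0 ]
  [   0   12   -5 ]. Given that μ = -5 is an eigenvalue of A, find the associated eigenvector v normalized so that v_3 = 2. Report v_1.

-4

A + 5I = [[6, -25, 12], [0, 6, 0], [0, 12, 0]].
Solving (A + 5I)v = 0 gives the eigenspace spanned by (-4, 0, 2).
With v_3 = 2, v = (-4, 0, 2), so v_1 = -4.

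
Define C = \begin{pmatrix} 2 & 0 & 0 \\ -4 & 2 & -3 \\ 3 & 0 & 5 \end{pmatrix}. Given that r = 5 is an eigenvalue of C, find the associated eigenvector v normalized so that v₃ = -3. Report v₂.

3

C − 5I = [[-3, 0, 0], [-4, -3, -3], [3, 0, 0]].
Solving (C − 5I)v = 0 gives the eigenspace spanned by (0, 3, -3).
With v₃ = -3, v = (0, 3, -3), so v₂ = 3.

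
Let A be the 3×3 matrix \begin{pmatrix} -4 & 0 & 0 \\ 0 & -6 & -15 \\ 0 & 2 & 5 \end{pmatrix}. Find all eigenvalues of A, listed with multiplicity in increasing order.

Characteristic polynomial: p(λ) = λ^3 + 5λ^2 + 4λ = λ(λ + 1)(λ + 4).
Roots (with multiplicity): -4, -1, 0.

-4, -1, 0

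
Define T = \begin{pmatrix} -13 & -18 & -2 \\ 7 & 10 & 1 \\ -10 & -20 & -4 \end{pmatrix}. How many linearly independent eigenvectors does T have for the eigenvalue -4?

T + 4I = [[-9, -18, -2], [7, 14, 1], [-10, -20, 0]].
This matrix has rank 2, so its null space has dimension 3 − 2 = 1.

1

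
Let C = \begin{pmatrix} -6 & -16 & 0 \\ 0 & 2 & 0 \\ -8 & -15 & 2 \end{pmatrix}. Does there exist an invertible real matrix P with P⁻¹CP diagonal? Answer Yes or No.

No

Characteristic polynomial: p(r) = r^3 + 2r^2 - 20r + 24 = (r - 2)^2(r + 6).
r = 2 has algebraic multiplicity 2; rank(C − 2I) = 2, so geometric multiplicity = 1.
Geometric multiplicity < algebraic multiplicity, so C is not diagonalizable.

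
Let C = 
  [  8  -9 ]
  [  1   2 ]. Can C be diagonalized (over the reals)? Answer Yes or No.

No

Characteristic polynomial: p(s) = s^2 - 10s + 25 = (s - 5)^2.
s = 5 has algebraic multiplicity 2; rank(C − 5I) = 1, so geometric multiplicity = 1.
Geometric multiplicity < algebraic multiplicity, so C is not diagonalizable.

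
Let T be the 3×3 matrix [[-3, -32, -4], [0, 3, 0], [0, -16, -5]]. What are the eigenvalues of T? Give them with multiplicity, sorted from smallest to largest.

-5, -3, 3

Characteristic polynomial: p(s) = s^3 + 5s^2 - 9s - 45 = (s - 3)(s + 3)(s + 5).
Roots (with multiplicity): -5, -3, 3.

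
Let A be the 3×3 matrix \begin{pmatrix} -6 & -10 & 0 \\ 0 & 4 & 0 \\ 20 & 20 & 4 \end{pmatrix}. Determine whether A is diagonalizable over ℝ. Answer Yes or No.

Yes

Characteristic polynomial: p(t) = t^3 - 2t^2 - 32t + 96 = (t - 4)^2(t + 6).
t = 4 has algebraic multiplicity 2; rank(A − 4I) = 1, so geometric multiplicity = 2.
Every eigenvalue has geometric = algebraic multiplicity, so A is diagonalizable.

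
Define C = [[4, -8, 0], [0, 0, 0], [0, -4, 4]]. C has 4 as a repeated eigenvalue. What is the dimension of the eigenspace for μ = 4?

2

C − 4I = [[0, -8, 0], [0, -4, 0], [0, -4, 0]].
This matrix has rank 1, so its null space has dimension 3 − 1 = 2.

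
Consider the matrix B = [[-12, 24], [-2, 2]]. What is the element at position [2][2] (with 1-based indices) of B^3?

392

Characteristic polynomial: λ^2 + 10λ + 24 = (λ + 4)(λ + 6), so the eigenvalues are -6, -4.
λ=-6: eigenvector (4, 1).
λ=-4: eigenvector (-3, -1).
P = [[4, -3], [1, -1]], D = diag(-6, -4), P⁻¹ = [[1, -3], [1, -4]].
B³ = P·diag(-216, -64)·P⁻¹ = [[-672, 1824], [-152, 392]].
The requested entry is 392.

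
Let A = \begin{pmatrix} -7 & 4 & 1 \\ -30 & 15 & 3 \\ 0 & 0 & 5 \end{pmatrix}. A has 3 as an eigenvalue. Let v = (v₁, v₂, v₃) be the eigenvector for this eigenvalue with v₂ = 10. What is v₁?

4

A − 3I = [[-10, 4, 1], [-30, 12, 3], [0, 0, 2]].
Solving (A − 3I)v = 0 gives the eigenspace spanned by (4, 10, 0).
With v₂ = 10, v = (4, 10, 0), so v₁ = 4.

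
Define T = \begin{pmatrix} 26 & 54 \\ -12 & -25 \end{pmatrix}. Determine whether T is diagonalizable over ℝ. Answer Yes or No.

Yes

Characteristic polynomial: p(r) = r^2 - r - 2 = (r - 2)(r + 1).
All 2 eigenvalues are distinct, so T is diagonalizable.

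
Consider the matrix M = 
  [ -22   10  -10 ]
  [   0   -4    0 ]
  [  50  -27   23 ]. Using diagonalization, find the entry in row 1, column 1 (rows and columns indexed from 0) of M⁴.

Characteristic polynomial: r^3 + 3r^2 - 10r - 24 = (r - 3)(r + 2)(r + 4), so the eigenvalues are -4, -2, 3.
r=-2: eigenvector (1, 0, -2).
r=-4: eigenvector (0, 1, 1).
r=3: eigenvector (-2, 0, 5).
P = [[1, 0, -2], [0, 1, 0], [-2, 1, 5]], D = diag(-2, -4, 3), P⁻¹ = [[5, -2, 2], [0, 1, 0], [2, -1, 1]].
M⁴ = P·diag(16, 256, 81)·P⁻¹ = [[-244, 130, -130], [0, 256, 0], [650, -85, 341]].
The requested entry is 256.

256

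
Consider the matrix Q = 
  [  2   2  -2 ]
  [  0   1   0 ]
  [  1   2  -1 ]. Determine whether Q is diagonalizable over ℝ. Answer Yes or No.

Yes

Characteristic polynomial: p(r) = r^3 - 2r^2 + r = r(r - 1)^2.
r = 1 has algebraic multiplicity 2; rank(Q − 1I) = 1, so geometric multiplicity = 2.
Every eigenvalue has geometric = algebraic multiplicity, so Q is diagonalizable.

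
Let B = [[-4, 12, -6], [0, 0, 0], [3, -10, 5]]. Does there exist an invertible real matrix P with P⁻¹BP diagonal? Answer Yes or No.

Yes

Characteristic polynomial: p(r) = r^3 - r^2 - 2r = r(r - 2)(r + 1).
All 3 eigenvalues are distinct, so B is diagonalizable.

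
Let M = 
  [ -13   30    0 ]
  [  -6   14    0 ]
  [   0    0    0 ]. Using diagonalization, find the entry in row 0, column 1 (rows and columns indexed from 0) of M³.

Characteristic polynomial: μ^3 - μ^2 - 2μ = μ(μ - 2)(μ + 1), so the eigenvalues are -1, 0, 2.
μ=-1: eigenvector (5, 2, 0).
μ=2: eigenvector (2, 1, 0).
μ=0: eigenvector (0, 0, 1).
P = [[5, 2, 0], [2, 1, 0], [0, 0, 1]], D = diag(-1, 2, 0), P⁻¹ = [[1, -2, 0], [-2, 5, 0], [0, 0, 1]].
M³ = P·diag(-1, 8, 0)·P⁻¹ = [[-37, 90, 0], [-18, 44, 0], [0, 0, 0]].
The requested entry is 90.

90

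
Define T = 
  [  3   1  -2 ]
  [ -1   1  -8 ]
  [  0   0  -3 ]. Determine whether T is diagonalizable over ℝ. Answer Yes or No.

Characteristic polynomial: p(μ) = μ^3 - μ^2 - 8μ + 12 = (μ - 2)^2(μ + 3).
μ = 2 has algebraic multiplicity 2; rank(T − 2I) = 2, so geometric multiplicity = 1.
Geometric multiplicity < algebraic multiplicity, so T is not diagonalizable.

No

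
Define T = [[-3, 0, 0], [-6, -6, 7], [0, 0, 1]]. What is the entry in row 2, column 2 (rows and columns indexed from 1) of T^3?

Characteristic polynomial: μ^3 + 8μ^2 + 9μ - 18 = (μ - 1)(μ + 3)(μ + 6), so the eigenvalues are -6, -3, 1.
μ=-3: eigenvector (1, -2, 0).
μ=-6: eigenvector (0, 1, 0).
μ=1: eigenvector (0, 1, 1).
P = [[1, 0, 0], [-2, 1, 1], [0, 0, 1]], D = diag(-3, -6, 1), P⁻¹ = [[1, 0, 0], [2, 1, -1], [0, 0, 1]].
T³ = P·diag(-27, -216, 1)·P⁻¹ = [[-27, 0, 0], [-378, -216, 217], [0, 0, 1]].
The requested entry is -216.

-216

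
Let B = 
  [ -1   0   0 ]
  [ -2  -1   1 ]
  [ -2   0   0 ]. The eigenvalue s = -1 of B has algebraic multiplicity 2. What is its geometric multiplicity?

B + 1I = [[0, 0, 0], [-2, 0, 1], [-2, 0, 1]].
This matrix has rank 1, so its null space has dimension 3 − 1 = 2.

2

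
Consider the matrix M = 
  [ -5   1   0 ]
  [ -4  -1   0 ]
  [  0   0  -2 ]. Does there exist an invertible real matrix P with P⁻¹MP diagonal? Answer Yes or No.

No

Characteristic polynomial: p(t) = t^3 + 8t^2 + 21t + 18 = (t + 2)(t + 3)^2.
t = -3 has algebraic multiplicity 2; rank(M + 3I) = 2, so geometric multiplicity = 1.
Geometric multiplicity < algebraic multiplicity, so M is not diagonalizable.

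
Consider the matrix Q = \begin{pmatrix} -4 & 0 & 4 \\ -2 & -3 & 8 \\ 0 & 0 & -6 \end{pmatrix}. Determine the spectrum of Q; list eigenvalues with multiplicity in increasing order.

-6, -4, -3

Characteristic polynomial: p(s) = s^3 + 13s^2 + 54s + 72 = (s + 3)(s + 4)(s + 6).
Roots (with multiplicity): -6, -4, -3.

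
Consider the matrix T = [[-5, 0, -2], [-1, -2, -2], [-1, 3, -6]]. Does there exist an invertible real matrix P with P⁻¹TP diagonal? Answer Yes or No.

No

Characteristic polynomial: p(s) = s^3 + 13s^2 + 56s + 80 = (s + 4)^2(s + 5).
s = -4 has algebraic multiplicity 2; rank(T + 4I) = 2, so geometric multiplicity = 1.
Geometric multiplicity < algebraic multiplicity, so T is not diagonalizable.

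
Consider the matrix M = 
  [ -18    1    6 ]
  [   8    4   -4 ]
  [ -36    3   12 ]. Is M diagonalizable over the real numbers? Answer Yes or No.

Characteristic polynomial: p(μ) = μ^3 + 2μ^2 - 20μ + 24 = (μ - 2)^2(μ + 6).
μ = 2 has algebraic multiplicity 2; rank(M − 2I) = 2, so geometric multiplicity = 1.
Geometric multiplicity < algebraic multiplicity, so M is not diagonalizable.

No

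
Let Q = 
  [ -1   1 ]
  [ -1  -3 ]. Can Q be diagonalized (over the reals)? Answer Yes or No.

No

Characteristic polynomial: p(μ) = μ^2 + 4μ + 4 = (μ + 2)^2.
μ = -2 has algebraic multiplicity 2; rank(Q + 2I) = 1, so geometric multiplicity = 1.
Geometric multiplicity < algebraic multiplicity, so Q is not diagonalizable.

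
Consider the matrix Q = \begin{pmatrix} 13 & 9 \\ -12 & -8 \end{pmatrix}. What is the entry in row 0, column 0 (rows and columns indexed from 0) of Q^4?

1021

Characteristic polynomial: s^2 - 5s + 4 = (s - 4)(s - 1), so the eigenvalues are 1, 4.
s=1: eigenvector (-3, 4).
s=4: eigenvector (1, -1).
P = [[-3, 1], [4, -1]], D = diag(1, 4), P⁻¹ = [[1, 1], [4, 3]].
Q⁴ = P·diag(1, 256)·P⁻¹ = [[1021, 765], [-1020, -764]].
The requested entry is 1021.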